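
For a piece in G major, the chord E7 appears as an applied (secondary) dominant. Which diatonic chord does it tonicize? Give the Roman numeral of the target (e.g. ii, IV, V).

The chord is a dominant seventh chord on E.
A dominant resolves down a perfect fifth: E → A. In G major, A is scale degree 2, i.e. ii.

ii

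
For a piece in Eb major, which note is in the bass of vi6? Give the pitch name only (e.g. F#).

Eb

vi in Eb major has root C; the chord is C-Eb-G.
The figure 6 means first inversion — the third is in the bass.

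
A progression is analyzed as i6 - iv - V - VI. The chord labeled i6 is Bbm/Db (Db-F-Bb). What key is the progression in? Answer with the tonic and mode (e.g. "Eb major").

The anchor chord is a minor triad on Bb, labeled i6.
If Bb is scale degree 1 and the mode makes that degree carry a minor triad, the tonic is Bb and the mode is minor.

Bb minor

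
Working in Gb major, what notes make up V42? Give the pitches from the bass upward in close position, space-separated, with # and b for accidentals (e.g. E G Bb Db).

In Gb major, the dominant is Db, and the diatonic chord built there is a dominant seventh chord.
Stacking thirds from Db gives Db-F-Ab-Cb.
With the 42 figure the chord is in third inversion; from the bass Cb upward in close position it reads Cb-Db-F-Ab.

Cb Db F Ab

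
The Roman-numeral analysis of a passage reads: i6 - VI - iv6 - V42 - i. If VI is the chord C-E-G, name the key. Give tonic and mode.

E minor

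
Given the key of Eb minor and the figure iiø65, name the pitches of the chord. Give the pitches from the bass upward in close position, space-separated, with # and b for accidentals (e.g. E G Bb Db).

In Eb minor, the supertonic is F, and the diatonic chord built there is a half-diminished seventh chord.
That chord is spelled F-Ab-Cb-Eb.
The figured bass 65 indicates first inversion, placing the third (Ab) in the bass: Ab-Cb-Eb-F.

Ab Cb Eb F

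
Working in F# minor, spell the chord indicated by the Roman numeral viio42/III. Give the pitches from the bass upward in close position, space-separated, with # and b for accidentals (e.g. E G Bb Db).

The slash marks an applied leading-tone chord: viio of III. In F# minor, III is A, so the leading tone to it is G#, a half step below.
Building a fully diminished seventh chord on G# gives G#-B-D-F.
The figured bass 42 indicates third inversion, placing the seventh (F) in the bass: F-G#-B-D.

F G# B D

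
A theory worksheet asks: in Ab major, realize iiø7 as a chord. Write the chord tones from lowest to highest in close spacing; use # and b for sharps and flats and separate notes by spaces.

Scale degree 2 in Ab major is Bb; here the chord built on it is altered to a half-diminished seventh chord. iiø7 is the half-diminished supertonic seventh, borrowed from the parallel minor.
So the chord is Bb-Db-Fb-Ab, a half-diminished seventh chord.

Bb Db Fb Ab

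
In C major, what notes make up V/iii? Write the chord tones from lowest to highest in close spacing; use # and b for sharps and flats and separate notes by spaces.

V/iii is a secondary dominant — the dominant triad of iii. iii in C major is E, so the applied chord's root is B, a perfect fifth above.
Building a major triad on B gives B-D#-F#.

B D# F#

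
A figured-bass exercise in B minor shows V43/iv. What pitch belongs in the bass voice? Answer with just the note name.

F#

The applied chord V43/iv is rooted on B: B-D#-F#-A.
The figure 43 means second inversion — the fifth is in the bass.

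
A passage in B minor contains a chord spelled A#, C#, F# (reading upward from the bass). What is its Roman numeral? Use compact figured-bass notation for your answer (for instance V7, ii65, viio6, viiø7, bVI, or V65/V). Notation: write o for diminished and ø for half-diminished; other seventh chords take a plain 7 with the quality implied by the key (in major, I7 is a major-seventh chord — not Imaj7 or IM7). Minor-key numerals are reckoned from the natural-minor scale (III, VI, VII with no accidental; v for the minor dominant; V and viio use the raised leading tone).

V6

Stacked in thirds the chord is F#-A#-C#: a major triad on F#.
F# is scale degree 5 in B minor, and a major triad on that degree is written V.
With A# in the bass the chord is in first inversion, so the figured bass is 6.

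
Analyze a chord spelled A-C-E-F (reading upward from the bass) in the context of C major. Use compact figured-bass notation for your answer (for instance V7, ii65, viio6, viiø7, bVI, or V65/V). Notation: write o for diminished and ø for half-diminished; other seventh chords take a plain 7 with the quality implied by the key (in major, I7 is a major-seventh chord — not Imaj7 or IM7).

IV65

Stacked in thirds the chord is F-A-C-E: a major seventh chord on F.
In C major, F is the subdominant; the diatonic major seventh chord there is IV7.
With A in the bass the chord is in first inversion, so the figured bass is 65.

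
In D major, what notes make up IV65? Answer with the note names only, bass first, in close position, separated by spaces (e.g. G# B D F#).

B D F# G

The numeral's case and figure indicate a major seventh chord. In D major its root, the subdominant, is G.
That chord is spelled G-B-D-F#.
The figured bass 65 indicates first inversion, placing the third (B) in the bass: B-D-F#-G.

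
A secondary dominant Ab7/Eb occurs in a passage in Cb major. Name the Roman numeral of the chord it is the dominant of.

ii

The chord is a dominant seventh chord on Ab.
A dominant resolves down a perfect fifth: Ab → Db. In Cb major, Db is scale degree 2, i.e. ii.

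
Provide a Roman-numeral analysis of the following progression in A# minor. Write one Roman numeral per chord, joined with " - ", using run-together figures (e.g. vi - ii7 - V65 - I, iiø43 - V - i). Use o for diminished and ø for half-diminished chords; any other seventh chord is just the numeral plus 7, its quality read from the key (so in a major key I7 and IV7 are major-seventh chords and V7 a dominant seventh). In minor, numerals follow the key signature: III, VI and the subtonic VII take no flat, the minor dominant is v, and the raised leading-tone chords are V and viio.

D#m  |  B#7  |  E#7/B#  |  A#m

iv - V7/V - V43 - i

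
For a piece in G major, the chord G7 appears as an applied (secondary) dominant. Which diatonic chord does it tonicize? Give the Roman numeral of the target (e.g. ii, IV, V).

The chord is a dominant seventh chord on G.
A dominant resolves down a perfect fifth: G → C. In G major, C is scale degree 4, i.e. IV.

IV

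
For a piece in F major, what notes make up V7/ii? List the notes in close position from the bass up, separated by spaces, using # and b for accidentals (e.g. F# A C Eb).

D F# A C

The slash means an applied dominant: we want the dominant of ii. In F major, ii is G minor, and its dominant is built on D.
Building a dominant seventh chord on D gives D-F#-A-C.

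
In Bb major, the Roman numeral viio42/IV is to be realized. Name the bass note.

Cb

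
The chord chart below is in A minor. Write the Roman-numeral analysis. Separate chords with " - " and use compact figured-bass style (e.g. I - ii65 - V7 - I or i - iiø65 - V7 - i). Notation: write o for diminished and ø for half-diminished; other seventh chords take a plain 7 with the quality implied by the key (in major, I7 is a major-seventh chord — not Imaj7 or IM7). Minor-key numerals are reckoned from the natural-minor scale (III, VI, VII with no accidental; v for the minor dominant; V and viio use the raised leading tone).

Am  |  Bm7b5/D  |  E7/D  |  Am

Am: minor triad on A = scale degree 1 → i.
Bm7b5/D: root B is the supertonic; half-diminished seventh chord there is iiø65.
E7/D has root E, degree 5 in A minor, so V42.
Am has root A, degree 1 in A minor, so i.

i - iiø65 - V42 - i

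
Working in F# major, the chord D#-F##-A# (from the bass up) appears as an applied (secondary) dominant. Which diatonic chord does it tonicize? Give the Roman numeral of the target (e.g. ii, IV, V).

ii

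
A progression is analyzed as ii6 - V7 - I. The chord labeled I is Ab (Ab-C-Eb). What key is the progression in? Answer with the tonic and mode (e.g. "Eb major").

Ab major

The anchor chord is a major triad on Ab, labeled I.
If Ab is scale degree 1 and the mode makes that degree carry a major triad, the tonic is Ab and the mode is major.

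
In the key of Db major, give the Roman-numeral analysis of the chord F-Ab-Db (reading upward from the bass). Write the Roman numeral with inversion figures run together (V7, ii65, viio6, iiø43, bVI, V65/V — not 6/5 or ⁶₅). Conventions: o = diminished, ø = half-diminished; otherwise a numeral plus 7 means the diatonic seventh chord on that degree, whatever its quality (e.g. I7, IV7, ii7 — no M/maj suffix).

I6

Stacked in thirds the chord is Db-F-Ab: a major triad on Db.
In Db major, Db is the tonic; the diatonic major triad there is I.
With F in the bass the chord is in first inversion, so the figured bass is 6.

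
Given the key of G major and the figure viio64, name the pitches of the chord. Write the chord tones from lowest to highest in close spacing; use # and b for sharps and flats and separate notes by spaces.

In G major, scale degree 7 is F#, and the diatonic chord built there is a diminished triad.
That chord is spelled F#-A-C.
With the 64 figure the chord is in second inversion; from the bass C upward in close position it reads C-F#-A.

C F# A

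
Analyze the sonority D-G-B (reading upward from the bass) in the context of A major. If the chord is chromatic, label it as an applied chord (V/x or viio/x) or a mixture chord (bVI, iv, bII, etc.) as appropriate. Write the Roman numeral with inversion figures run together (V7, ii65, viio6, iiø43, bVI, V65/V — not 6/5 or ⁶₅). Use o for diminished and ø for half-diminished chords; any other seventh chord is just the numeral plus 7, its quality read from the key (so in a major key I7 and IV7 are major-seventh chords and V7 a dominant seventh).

bVII64

Stacked in thirds the chord is G-B-D: a major triad on G.
G is the lowered seventh degree of A major (diatonic 7 would be G#). This is a major triad on the lowered seventh degree (the subtonic), borrowed from the parallel minor.
With D in the bass the chord is in second inversion, so the figured bass is 64.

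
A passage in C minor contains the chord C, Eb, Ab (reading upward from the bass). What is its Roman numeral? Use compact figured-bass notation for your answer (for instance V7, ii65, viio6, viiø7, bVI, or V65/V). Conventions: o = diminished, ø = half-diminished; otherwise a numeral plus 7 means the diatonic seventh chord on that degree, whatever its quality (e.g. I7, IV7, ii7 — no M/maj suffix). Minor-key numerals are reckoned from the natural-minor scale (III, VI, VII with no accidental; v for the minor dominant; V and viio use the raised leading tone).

VI6

Stacked in thirds the chord is Ab-C-Eb: a major triad on Ab.
Ab is scale degree 6 in C minor, and a major triad on that degree is written VI.
With C in the bass the chord is in first inversion, so the figured bass is 6.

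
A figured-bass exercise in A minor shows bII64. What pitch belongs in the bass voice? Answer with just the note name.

F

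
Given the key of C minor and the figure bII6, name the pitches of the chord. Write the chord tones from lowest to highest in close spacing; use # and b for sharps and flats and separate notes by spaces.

F Ab Db

bII6 is the Neapolitan sixth — a major triad on the lowered second degree, here in its customary first inversion. In C minor that root is Db.
So the chord is Db-F-Ab, a major triad.
The figured bass 6 indicates first inversion, placing the third (F) in the bass: F-Ab-Db.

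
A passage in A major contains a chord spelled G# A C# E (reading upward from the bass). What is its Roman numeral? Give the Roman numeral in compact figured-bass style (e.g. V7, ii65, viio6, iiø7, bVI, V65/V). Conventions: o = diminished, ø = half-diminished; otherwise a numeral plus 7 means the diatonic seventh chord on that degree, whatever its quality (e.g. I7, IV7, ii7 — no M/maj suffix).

Stacked in thirds the chord is A-C#-E-G#: a major seventh chord on A.
A is scale degree 1 in A major, and a major seventh chord on that degree is written I7.
With G# in the bass the chord is in third inversion, so the figured bass is 42.

I42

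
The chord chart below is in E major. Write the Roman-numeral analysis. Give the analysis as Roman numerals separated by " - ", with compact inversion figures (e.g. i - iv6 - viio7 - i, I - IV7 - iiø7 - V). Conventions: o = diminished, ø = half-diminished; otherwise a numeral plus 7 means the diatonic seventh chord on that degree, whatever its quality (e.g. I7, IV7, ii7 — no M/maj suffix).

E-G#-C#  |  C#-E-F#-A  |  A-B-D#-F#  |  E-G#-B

E-G#-C#: root C# is the submediant; minor triad there is vi6.
C#-E-F#-A: minor seventh chord on F# = scale degree 2 → ii43.
A-B-D#-F# has root B, degree 5 in E major, so V42.
E-G#-B has root E, degree 1 in E major, so I.

vi6 - ii43 - V42 - I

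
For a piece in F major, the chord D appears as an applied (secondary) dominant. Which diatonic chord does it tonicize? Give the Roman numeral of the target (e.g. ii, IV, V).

ii

The chord is a major triad on D.
A dominant resolves down a perfect fifth: D → G. In F major, G is scale degree 2, i.e. ii.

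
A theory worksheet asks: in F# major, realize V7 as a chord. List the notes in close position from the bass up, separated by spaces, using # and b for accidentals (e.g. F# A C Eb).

C# E# G# B

The numeral's case and figure indicate a dominant seventh chord. In F# major its root, the fifth degree, is C#.
Stacking thirds from C# gives C#-E#-G#-B.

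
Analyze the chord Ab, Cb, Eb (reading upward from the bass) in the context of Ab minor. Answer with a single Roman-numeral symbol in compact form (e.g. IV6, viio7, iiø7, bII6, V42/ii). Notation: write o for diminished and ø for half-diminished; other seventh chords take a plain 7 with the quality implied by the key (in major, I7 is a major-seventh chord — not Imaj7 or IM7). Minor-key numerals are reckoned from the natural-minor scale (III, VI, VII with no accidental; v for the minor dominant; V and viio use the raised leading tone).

Stacked in thirds the chord is Ab-Cb-Eb: a minor triad on Ab.
Ab is scale degree 1 in Ab minor, and a minor triad on that degree is written i.

i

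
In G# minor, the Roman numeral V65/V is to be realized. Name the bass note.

The applied chord V65/V is rooted on A#: A#-C##-E#-G#.
The figure 65 means first inversion — the third is in the bass.

C##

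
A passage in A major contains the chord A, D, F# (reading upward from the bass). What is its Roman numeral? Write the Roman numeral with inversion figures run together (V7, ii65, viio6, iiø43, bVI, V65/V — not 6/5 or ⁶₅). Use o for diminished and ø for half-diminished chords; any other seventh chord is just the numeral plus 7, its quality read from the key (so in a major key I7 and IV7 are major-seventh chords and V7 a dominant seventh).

IV64

The pitches D-F#-A form a major triad rooted on D.
In A major, D is the subdominant; the diatonic major triad there is IV.
With A in the bass the chord is in second inversion, so the figured bass is 64.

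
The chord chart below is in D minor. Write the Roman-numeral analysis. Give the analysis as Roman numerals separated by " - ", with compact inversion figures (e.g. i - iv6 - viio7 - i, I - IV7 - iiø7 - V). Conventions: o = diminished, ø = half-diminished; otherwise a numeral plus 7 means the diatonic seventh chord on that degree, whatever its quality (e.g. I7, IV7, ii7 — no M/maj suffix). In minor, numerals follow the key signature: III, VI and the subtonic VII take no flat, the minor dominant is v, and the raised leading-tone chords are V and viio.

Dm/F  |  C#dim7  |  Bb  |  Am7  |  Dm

Dm/F: minor triad on D = scale degree 1 → i6.
C#dim7: fully diminished seventh chord on C# = scale degree 7 → viio7.
Bb has root Bb, degree 6 in D minor, so VI.
Am7: root A is the dominant; minor seventh chord there is v7.
Dm has root D, degree 1 in D minor, so i.

i6 - viio7 - VI - v7 - i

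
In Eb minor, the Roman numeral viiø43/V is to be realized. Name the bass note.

The applied chord viiø43/V is rooted on A: A-C-Eb-G.
The figure 43 means second inversion — the fifth is in the bass.

Eb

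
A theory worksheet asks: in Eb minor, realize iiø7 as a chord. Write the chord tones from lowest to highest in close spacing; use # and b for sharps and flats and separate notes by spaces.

F Ab Cb Eb

The numeral's case and figure indicate a half-diminished seventh chord. In Eb minor its root, the second degree, is F.
That chord is spelled F-Ab-Cb-Eb.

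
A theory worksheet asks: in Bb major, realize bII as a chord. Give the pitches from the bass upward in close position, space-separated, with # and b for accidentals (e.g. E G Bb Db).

bII is the Neapolitan chord — a major triad on the lowered second degree. In Bb major that root is Cb.
So the chord is Cb-Eb-Gb.

Cb Eb Gb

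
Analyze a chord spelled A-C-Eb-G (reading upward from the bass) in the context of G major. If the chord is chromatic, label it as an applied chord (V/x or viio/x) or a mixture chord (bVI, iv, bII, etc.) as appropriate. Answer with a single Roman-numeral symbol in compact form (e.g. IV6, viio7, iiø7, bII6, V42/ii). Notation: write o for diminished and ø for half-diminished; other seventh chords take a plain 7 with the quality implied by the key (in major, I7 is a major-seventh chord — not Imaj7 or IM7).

iiø7

The pitches A-C-Eb-G form a half-diminished seventh chord rooted on A.
A is the second degree of G major. This is the half-diminished supertonic seventh, borrowed from the parallel minor.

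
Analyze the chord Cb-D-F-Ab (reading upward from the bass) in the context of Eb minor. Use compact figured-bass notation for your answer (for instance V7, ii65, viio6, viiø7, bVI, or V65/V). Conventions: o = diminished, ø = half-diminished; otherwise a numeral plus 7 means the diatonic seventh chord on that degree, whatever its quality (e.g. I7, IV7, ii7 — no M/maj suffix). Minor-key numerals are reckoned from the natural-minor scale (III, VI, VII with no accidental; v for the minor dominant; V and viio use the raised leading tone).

viio42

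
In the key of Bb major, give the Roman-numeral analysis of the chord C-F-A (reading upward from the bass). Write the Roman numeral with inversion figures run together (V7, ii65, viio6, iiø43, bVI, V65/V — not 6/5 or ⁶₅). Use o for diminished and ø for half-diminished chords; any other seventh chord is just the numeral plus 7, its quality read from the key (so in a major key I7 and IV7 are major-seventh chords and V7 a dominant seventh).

V64

Stacked in thirds the chord is F-A-C: a major triad on F.
F is scale degree 5 in Bb major, and a major triad on that degree is written V.
With C in the bass the chord is in second inversion, so the figured bass is 64.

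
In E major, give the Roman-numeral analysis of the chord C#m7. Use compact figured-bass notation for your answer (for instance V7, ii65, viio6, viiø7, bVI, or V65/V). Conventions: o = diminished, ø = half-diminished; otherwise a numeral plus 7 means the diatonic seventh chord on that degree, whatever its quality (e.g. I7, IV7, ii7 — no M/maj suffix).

The pitches C#-E-G#-B form a minor seventh chord rooted on C#.
C# is scale degree 6 in E major, and a minor seventh chord on that degree is written vi7.

vi7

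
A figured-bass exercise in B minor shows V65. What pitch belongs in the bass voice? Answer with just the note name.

A#

V in B minor has root F#; the chord is F#-A#-C#-E.
The figure 65 means first inversion — the third is in the bass.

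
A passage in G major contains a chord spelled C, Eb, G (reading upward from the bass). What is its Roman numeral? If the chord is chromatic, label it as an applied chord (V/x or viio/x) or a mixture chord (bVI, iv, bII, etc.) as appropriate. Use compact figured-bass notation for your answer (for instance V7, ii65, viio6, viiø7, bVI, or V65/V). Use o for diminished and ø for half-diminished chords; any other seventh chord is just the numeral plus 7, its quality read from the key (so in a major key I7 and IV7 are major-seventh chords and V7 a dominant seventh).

iv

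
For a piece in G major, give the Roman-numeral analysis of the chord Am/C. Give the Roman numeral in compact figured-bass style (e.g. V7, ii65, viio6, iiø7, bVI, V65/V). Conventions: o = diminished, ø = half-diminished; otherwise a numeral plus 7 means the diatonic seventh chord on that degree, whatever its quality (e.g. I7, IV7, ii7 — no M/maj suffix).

ii6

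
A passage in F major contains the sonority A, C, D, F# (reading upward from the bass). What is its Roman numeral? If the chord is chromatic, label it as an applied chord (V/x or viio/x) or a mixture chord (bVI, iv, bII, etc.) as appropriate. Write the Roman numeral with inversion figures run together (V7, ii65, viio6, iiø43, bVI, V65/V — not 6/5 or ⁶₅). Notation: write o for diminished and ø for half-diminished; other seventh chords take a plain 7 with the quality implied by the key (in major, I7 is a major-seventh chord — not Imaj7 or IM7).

V43/ii

Stacked in thirds the chord is D-F#-A-C: a dominant seventh chord on D.
D is not a diatonic chord root with this quality in F major, but it lies a perfect fifth above G (ii), so the chord functions as an applied dominant of ii.
With A in the bass the chord is in second inversion, so the figured bass is 43.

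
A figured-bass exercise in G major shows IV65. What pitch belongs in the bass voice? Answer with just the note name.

E

IV in G major has root C; the chord is C-E-G-B.
The figure 65 means first inversion — the third is in the bass.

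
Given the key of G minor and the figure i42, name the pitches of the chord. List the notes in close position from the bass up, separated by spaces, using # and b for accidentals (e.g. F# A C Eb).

In G minor, the first degree is G, and the diatonic chord built there is a minor seventh chord.
That chord is spelled G-Bb-D-F.
With the 42 figure the chord is in third inversion; from the bass F upward in close position it reads F-G-Bb-D.

F G Bb D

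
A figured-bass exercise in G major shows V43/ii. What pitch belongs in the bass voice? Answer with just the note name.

B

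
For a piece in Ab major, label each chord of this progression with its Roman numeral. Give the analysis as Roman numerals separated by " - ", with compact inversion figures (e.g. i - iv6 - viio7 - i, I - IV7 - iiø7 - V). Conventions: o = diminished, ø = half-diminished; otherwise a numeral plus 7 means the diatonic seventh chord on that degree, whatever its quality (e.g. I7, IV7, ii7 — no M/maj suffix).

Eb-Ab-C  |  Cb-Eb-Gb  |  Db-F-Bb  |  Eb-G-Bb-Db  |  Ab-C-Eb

I64 - bIII - ii6 - V7 - I

Eb-Ab-C: major triad on Ab = scale degree 1 → I64.
Cb-Eb-Gb: major triad on Cb — chromatic; bIII (borrowed from the parallel minor).
Db-F-Bb: root Bb is the supertonic; minor triad there is ii6.
Eb-G-Bb-Db: dominant seventh chord on Eb = scale degree 5 → V7.
Ab-C-Eb has root Ab, degree 1 in Ab major, so I.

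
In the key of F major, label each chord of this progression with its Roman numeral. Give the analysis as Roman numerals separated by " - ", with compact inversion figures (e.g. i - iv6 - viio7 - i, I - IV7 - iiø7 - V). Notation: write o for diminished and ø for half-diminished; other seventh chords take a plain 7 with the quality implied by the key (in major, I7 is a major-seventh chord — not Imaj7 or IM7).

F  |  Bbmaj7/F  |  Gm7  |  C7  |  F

I - IV43 - ii7 - V7 - I

F has root F, degree 1 in F major, so I.
Bbmaj7/F: root Bb is the subdominant; major seventh chord there is IV43.
Gm7: root G is the supertonic; minor seventh chord there is ii7.
C7: dominant seventh chord on C = scale degree 5 → V7.
F has root F, degree 1 in F major, so I.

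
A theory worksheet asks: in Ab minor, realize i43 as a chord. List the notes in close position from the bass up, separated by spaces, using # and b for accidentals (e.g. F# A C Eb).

Eb Gb Ab Cb

The numeral's case and figure indicate a minor seventh chord. In Ab minor its root, scale degree 1, is Ab.
That chord is spelled Ab-Cb-Eb-Gb.
With the 43 figure the chord is in second inversion; from the bass Eb upward in close position it reads Eb-Gb-Ab-Cb.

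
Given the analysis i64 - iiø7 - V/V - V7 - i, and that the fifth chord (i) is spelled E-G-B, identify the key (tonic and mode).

E minor

i is given as E-G-B — a minor triad with root E.
If E is scale degree 1 and the mode makes that degree carry a minor triad, the tonic is E and the mode is minor.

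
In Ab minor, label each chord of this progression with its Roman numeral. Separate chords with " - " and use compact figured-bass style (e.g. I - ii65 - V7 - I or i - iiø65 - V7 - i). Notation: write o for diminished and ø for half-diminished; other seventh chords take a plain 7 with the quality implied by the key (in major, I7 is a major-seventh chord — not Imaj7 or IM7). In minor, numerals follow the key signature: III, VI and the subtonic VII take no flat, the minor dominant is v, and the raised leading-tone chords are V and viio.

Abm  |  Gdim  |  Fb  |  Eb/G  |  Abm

i - viio - VI - V6 - i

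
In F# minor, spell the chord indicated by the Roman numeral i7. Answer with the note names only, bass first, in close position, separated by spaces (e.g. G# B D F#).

F# A C# E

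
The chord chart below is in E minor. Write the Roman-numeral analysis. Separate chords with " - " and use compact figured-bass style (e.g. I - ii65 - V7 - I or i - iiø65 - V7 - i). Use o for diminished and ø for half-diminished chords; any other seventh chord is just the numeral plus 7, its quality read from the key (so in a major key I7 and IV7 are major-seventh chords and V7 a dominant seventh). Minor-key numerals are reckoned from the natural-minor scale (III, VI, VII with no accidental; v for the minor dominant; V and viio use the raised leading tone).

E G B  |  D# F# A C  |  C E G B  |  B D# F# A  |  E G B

E-G-B: minor triad on E = scale degree 1 → i.
D#-F#-A-C: fully diminished seventh chord on D# = scale degree 7 → viio7.
C-E-G-B: root C is the submediant; major seventh chord there is VI7.
B-D#-F#-A: dominant seventh chord on B = scale degree 5 → V7.
E-G-B: minor triad on E = scale degree 1 → i.

i - viio7 - VI7 - V7 - i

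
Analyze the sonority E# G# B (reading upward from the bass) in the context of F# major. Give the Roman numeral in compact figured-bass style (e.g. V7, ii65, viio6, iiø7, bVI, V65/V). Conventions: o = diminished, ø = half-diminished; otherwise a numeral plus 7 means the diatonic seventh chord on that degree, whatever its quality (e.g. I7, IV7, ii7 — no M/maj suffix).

The pitches E#-G#-B form a diminished triad rooted on E#.
E# is scale degree 7 in F# major, and a diminished triad on that degree is written viio.

viio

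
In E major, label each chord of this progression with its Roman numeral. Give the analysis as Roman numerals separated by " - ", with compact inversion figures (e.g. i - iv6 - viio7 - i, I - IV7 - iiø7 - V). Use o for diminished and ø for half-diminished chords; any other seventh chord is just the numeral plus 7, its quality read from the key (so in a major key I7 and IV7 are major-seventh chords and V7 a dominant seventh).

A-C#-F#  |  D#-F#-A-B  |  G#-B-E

A-C#-F# has root F#, degree 2 in E major, so ii6.
D#-F#-A-B: dominant seventh chord on B = scale degree 5 → V65.
G#-B-E has root E, degree 1 in E major, so I6.

ii6 - V65 - I6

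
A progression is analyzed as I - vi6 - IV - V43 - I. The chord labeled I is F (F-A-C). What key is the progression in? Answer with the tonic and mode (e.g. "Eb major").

F major

The anchor chord is a major triad on F, labeled I.
If F is scale degree 1 and the mode makes that degree carry a major triad, the tonic is F and the mode is major.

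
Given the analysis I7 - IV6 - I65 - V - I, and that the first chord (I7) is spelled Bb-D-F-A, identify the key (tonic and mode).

I7 is given as Bb-D-F-A — a major seventh chord with root Bb.
If Bb is scale degree 1 and the mode makes that degree carry a major seventh chord, the tonic is Bb and the mode is major.

Bb major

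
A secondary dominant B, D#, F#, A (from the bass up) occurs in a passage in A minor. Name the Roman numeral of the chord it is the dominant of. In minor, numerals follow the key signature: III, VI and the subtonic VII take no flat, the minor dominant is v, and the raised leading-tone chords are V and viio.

V

The chord is a dominant seventh chord on B.
A dominant resolves down a perfect fifth: B → E. In A minor, E is scale degree 5, i.e. V.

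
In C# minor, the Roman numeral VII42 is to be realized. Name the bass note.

VII in C# minor has root B; the chord is B-D#-F#-A.
The figure 42 means third inversion — the seventh is in the bass.

A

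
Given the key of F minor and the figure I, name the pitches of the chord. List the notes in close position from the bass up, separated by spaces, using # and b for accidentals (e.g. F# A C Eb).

Scale degree 1 in F minor is F; here the chord built on it is altered to a major triad. I is the major tonic (Picardy third), borrowed from the parallel major.
So the chord is F-A-C, a major triad.

F A C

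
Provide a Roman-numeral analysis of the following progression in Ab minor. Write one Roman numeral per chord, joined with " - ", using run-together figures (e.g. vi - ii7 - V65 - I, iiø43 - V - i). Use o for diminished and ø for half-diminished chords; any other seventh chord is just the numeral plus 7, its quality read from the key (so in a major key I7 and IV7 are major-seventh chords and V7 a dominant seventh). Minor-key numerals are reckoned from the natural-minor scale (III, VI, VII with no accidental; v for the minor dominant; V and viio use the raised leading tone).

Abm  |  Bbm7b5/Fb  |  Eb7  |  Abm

i - iiø43 - V7 - i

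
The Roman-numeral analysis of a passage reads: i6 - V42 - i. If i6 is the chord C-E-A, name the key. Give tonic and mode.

The anchor chord is a minor triad on A, labeled i6.
If A is scale degree 1 and the mode makes that degree carry a minor triad, the tonic is A and the mode is minor.

A minor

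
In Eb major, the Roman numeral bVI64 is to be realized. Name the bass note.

Gb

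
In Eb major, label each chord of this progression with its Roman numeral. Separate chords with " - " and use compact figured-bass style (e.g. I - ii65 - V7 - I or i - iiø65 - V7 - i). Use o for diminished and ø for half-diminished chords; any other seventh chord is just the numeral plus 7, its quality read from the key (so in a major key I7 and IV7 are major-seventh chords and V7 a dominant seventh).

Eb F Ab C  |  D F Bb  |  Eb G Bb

ii42 - V6 - I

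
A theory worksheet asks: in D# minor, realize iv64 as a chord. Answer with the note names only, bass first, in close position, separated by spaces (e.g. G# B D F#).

D# G# B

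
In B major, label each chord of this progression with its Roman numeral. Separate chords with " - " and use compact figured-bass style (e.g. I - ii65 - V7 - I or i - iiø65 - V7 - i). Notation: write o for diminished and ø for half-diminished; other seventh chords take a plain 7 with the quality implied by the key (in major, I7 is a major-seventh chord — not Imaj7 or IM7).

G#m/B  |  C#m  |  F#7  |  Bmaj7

vi6 - ii - V7 - I7

G#m/B has root G#, degree 6 in B major, so vi6.
C#m: minor triad on C# = scale degree 2 → ii.
F#7: dominant seventh chord on F# = scale degree 5 → V7.
Bmaj7: major seventh chord on B = scale degree 1 → I7.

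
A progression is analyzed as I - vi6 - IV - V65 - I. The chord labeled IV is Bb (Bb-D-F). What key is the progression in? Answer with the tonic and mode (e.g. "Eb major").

F major

The anchor chord is a major triad on Bb, labeled IV.
If Bb is scale degree 4 and the mode makes that degree carry a major triad, the tonic is F and the mode is major.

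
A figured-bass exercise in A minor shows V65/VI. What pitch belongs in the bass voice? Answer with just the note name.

E

The applied chord V65/VI is rooted on C: C-E-G-Bb.
The figure 65 means first inversion — the third is in the bass.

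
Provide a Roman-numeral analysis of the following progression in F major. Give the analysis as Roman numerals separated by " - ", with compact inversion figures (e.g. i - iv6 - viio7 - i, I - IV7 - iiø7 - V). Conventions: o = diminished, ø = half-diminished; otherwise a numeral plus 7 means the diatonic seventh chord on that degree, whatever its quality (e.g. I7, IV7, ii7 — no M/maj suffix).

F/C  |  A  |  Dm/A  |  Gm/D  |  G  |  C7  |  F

I64 - V/vi - vi64 - ii64 - V/V - V7 - I

F/C: major triad on F = scale degree 1 → I64.
A: chromatic; A is V of vi, so V/vi.
Dm/A: root D is the submediant; minor triad there is vi64.
Gm/D has root G, degree 2 in F major, so ii64.
G: a major triad on G, the applied dominant of V → V/V.
C7: dominant seventh chord on C = scale degree 5 → V7.
F: major triad on F = scale degree 1 → I.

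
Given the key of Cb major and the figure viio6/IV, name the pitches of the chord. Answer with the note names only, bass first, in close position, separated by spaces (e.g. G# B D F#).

Gb Bbb Eb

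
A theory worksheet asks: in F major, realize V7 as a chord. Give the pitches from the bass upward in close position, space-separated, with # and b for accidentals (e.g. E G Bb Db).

In F major, scale degree 5 is C, and the diatonic chord built there is a dominant seventh chord.
That chord is spelled C-E-G-Bb.

C E G Bb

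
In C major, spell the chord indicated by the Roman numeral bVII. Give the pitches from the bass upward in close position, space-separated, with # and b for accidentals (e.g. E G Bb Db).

Bb D F

bVII is a major triad on the lowered seventh degree (the subtonic), borrowed from the parallel minor. In C major that root is Bb.
So the chord is Bb-D-F.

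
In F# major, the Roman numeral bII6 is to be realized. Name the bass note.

bII in F# major has root G; the chord is G-B-D.
The figure 6 means first inversion — the third is in the bass.

B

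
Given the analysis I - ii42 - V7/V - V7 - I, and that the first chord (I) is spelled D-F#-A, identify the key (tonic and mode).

D major

The chord D is a major triad rooted on D; its label is I.
If D is scale degree 1 and the mode makes that degree carry a major triad, the tonic is D and the mode is major.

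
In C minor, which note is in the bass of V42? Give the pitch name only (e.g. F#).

F

V in C minor has root G; the chord is G-B-D-F.
The figure 42 means third inversion — the seventh is in the bass.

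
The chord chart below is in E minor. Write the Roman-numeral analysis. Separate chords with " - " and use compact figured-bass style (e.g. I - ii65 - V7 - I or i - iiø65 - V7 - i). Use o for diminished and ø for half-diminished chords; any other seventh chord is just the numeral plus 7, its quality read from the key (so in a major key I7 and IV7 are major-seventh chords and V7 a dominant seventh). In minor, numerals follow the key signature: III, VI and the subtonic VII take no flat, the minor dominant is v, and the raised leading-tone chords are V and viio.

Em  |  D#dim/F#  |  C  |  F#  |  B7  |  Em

Em: root E is the tonic; minor triad there is i.
D#dim/F#: root D# is the leading tone; diminished triad there is viio6.
C has root C, degree 6 in E minor, so VI.
F# is the secondary dominant of V (major triad on F#): V/V.
B7: dominant seventh chord on B = scale degree 5 → V7.
Em has root E, degree 1 in E minor, so i.

i - viio6 - VI - V/V - V7 - i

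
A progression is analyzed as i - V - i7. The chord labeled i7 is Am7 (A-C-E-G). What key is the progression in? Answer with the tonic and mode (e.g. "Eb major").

The anchor chord is a minor seventh chord on A, labeled i7.
If A is scale degree 1 and the mode makes that degree carry a minor seventh chord, the tonic is A and the mode is minor.

A minor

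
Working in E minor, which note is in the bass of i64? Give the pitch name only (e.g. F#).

B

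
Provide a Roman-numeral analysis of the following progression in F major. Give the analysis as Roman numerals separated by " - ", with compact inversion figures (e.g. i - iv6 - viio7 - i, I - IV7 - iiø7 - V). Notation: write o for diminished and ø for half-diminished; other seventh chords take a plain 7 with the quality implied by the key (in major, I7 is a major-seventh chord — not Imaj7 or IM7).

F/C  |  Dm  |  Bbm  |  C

F/C has root F, degree 1 in F major, so I64.
Dm has root D, degree 6 in F major, so vi.
Bbm: minor triad on Bb — chromatic; iv (borrowed from the parallel minor).
C: major triad on C = scale degree 5 → V.

I64 - vi - iv - V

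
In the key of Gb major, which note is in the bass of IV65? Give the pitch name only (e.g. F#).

Eb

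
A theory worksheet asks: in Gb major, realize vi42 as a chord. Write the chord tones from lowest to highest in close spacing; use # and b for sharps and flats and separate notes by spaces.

Db Eb Gb Bb

The numeral's case and figure indicate a minor seventh chord. In Gb major its root, the submediant, is Eb.
That chord is spelled Eb-Gb-Bb-Db.
The figured bass 42 indicates third inversion, placing the seventh (Db) in the bass: Db-Eb-Gb-Bb.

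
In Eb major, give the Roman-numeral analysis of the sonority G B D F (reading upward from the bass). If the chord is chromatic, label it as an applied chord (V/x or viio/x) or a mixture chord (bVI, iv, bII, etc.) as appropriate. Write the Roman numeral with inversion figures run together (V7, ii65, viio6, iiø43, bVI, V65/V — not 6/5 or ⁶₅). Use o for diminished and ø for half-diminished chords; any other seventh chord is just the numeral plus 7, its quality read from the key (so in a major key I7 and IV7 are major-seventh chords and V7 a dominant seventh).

V7/vi

The pitches G-B-D-F form a dominant seventh chord rooted on G.
G is not a diatonic chord root with this quality in Eb major, but it lies a perfect fifth above C (vi), so the chord functions as an applied dominant of vi.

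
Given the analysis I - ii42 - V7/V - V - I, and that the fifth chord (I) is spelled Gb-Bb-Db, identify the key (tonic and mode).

Gb major

The anchor chord is a major triad on Gb, labeled I.
If Gb is scale degree 1 and the mode makes that degree carry a major triad, the tonic is Gb and the mode is major.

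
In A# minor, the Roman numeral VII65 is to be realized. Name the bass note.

B#

VII in A# minor has root G#; the chord is G#-B#-D#-F#.
The figure 65 means first inversion — the third is in the bass.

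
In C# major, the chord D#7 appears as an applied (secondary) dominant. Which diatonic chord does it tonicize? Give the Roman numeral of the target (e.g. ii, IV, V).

V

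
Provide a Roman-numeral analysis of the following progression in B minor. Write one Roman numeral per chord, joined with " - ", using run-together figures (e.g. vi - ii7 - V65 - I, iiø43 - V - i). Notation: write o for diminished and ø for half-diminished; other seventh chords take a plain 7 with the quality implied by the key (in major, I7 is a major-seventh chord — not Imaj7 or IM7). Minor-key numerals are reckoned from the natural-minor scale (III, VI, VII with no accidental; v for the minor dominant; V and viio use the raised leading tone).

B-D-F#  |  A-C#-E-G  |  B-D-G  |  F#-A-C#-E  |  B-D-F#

B-D-F#: minor triad on B = scale degree 1 → i.
A-C#-E-G has root A, degree 7 in B minor, so VII7.
B-D-G: root G is the submediant; major triad there is VI6.
F#-A-C#-E: minor seventh chord on F# = scale degree 5 → v7.
B-D-F# has root B, degree 1 in B minor, so i.

i - VII7 - VI6 - v7 - i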